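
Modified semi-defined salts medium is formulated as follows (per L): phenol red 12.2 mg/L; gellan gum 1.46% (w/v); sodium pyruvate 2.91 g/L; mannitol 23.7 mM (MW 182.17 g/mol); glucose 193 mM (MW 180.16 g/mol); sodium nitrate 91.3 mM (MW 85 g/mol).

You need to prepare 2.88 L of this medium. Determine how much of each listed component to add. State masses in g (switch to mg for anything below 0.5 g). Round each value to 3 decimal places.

Scale factor relative to 1 L: 2.88.
phenol red: 12.2 mg/L × 2.88 L = 35.136 mg
gellan gum: 1.46% w/v = 14.6 g/L → 14.6 × 2.88 L = 42.048 g
sodium pyruvate: 2.91 g/L × 2.88 L = 8.381 g
mannitol: 23.7 mmol/L × 182.17 g/mol × 2.88 L ÷ 1000 = 12.434 g
glucose: 193 mmol/L × 180.16 g/mol × 2.88 L ÷ 1000 = 100.140 g
sodium nitrate: 91.3 mmol/L × 85 g/mol × 2.88 L ÷ 1000 = 22.350 g

phenol red 35.136 mg; gellan gum 42.048 g; sodium pyruvate 8.381 g; mannitol 12.434 g; glucose 100.140 g; sodium nitrate 22.350 g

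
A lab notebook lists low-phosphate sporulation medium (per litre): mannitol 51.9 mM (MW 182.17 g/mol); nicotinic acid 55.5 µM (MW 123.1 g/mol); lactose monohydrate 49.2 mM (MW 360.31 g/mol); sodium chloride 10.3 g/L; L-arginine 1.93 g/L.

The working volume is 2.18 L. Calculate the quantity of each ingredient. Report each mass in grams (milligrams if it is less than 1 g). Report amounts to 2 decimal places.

mannitol 20.61 g; nicotinic acid 14.89 mg; lactose monohydrate 38.65 g; sodium chloride 22.45 g; L-arginine 4.21 g

Working volume: 2.18 L.
mannitol: 51.9 mmol/L × 182.17 g/mol × 2.18 L ÷ 1000 = 20.61 g
nicotinic acid: 55.5 µmol/L × 123.1 g/mol × 2.18 L ÷ 1000 = 14.89 mg
lactose monohydrate: 49.2 mmol/L × 360.31 g/mol × 2.18 L ÷ 1000 = 38.65 g
sodium chloride: 10.3 g/L × 2.18 L = 22.45 g
L-arginine: 1.93 g/L × 2.18 L = 4.21 g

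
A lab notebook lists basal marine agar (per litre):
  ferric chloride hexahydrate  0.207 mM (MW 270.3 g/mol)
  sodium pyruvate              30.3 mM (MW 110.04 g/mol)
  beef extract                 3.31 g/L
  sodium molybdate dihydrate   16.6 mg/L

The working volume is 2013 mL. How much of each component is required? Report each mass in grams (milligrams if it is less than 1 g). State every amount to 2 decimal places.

Scale factor relative to 1 L: 2.013.
ferric chloride hexahydrate: 0.207 mmol/L × 270.3 mg/mmol × 2.013 L = 112.63 mg
sodium pyruvate: 30.3 mmol/L × 110.04 g/mol × 2.013 L ÷ 1000 = 6.71 g
beef extract: 3.31 g/L × 2.013 L = 6.66 g
sodium molybdate dihydrate: 16.6 mg/L × 2.013 L = 33.42 mg

ferric chloride hexahydrate 112.63 mg; sodium pyruvate 6.71 g; beef extract 6.66 g; sodium molybdate dihydrate 33.42 mg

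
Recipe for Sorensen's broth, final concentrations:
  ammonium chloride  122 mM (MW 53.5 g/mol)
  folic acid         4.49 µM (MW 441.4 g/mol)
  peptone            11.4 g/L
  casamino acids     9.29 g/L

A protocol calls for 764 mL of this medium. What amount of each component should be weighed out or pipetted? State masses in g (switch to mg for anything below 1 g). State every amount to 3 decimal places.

Target volume = 764 mL = 0.764 L.
ammonium chloride: 122 mmol/L × 53.5 g/mol × 0.764 L ÷ 1000 = 4.987 g
folic acid: 4.49 µmol/L × 441.4 g/mol × 0.764 L ÷ 1000 = 1.514 mg
peptone: 11.4 g/L × 0.764 L = 8.710 g
casamino acids: 9.29 g/L × 0.764 L = 7.098 g

ammonium chloride 4.987 g; folic acid 1.514 mg; peptone 8.710 g; casamino acids 7.098 g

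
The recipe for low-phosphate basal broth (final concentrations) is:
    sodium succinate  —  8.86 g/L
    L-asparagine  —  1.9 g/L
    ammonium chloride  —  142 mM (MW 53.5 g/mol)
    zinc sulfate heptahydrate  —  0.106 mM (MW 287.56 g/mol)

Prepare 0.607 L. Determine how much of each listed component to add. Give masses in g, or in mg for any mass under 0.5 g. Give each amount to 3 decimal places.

sodium succinate 5.378 g; L-asparagine 1.153 g; ammonium chloride 4.611 g; zinc sulfate heptahydrate 18.502 mg

Working volume: 0.607 L.
sodium succinate: 8.86 g/L × 0.607 L = 5.378 g
L-asparagine: 1.9 g/L × 0.607 L = 1.153 g
ammonium chloride: 142 mmol/L × 53.5 g/mol × 0.607 L ÷ 1000 = 4.611 g
zinc sulfate heptahydrate: 0.106 mmol/L × 287.56 mg/mmol × 0.607 L = 18.502 mg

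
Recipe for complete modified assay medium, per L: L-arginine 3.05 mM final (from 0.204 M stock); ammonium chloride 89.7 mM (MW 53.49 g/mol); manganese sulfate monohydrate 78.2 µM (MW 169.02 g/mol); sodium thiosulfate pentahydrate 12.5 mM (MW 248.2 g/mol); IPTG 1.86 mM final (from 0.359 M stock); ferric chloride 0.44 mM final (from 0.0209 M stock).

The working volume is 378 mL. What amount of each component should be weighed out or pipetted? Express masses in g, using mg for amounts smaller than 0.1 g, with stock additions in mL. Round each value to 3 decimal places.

L-arginine 5.651 mL; ammonium chloride 1.814 g; manganese sulfate monohydrate 4.996 mg; sodium thiosulfate pentahydrate 1.173 g; IPTG 1.958 mL; ferric chloride 7.958 mL

Scale factor relative to 1 L: 0.378.
L-arginine: dilute stock: 3.05 mM × 378 mL ÷ 204 mM = 5.651 mL
ammonium chloride: 89.7 mmol/L × 53.49 g/mol × 0.378 L ÷ 1000 = 1.814 g
manganese sulfate monohydrate: 78.2 µmol/L × 169.02 g/mol × 0.378 L ÷ 1000 = 4.996 mg
sodium thiosulfate pentahydrate: 12.5 mmol/L × 248.2 g/mol × 0.378 L ÷ 1000 = 1.173 g
IPTG: C1V1 = C2V2 → 1.86 mM × 378 mL ÷ 359 mM = 1.958 mL
ferric chloride: V = C2·V2/C1 = 0.44 mM × 378 mL ÷ 20.9 mM = 7.958 mL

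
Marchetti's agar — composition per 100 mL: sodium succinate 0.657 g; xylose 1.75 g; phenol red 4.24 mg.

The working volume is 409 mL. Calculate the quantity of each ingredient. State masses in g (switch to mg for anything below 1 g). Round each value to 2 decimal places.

Ratio of target to recipe volume: 409 / 100 = 4.09.
sodium succinate: 0.657 g × (409 mL / 100 mL) = 2.69 g
xylose: 1.75 g × (409 mL / 100 mL) = 7.16 g
phenol red: 4.24 mg × (409 mL / 100 mL) = 17.34 mg

sodium succinate 2.69 g; xylose 7.16 g; phenol red 17.34 mg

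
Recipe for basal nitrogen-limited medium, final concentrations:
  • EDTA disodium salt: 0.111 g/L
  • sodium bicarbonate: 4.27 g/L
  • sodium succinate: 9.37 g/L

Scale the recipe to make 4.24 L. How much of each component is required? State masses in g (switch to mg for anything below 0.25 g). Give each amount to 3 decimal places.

Working volume: 4.24 L.
EDTA disodium salt: 0.111 g/L × 4.24 L = 0.471 g
sodium bicarbonate: 4.27 g/L × 4.24 L = 18.105 g
sodium succinate: 9.37 g/L × 4.24 L = 39.729 g

EDTA disodium salt 0.471 g; sodium bicarbonate 18.105 g; sodium succinate 39.729 g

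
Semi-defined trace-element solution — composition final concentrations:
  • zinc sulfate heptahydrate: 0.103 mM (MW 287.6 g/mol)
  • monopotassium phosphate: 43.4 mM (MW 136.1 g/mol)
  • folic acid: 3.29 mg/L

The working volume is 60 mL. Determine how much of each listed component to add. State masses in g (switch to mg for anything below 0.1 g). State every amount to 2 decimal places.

zinc sulfate heptahydrate 1.78 mg; monopotassium phosphate 0.35 g; folic acid 0.20 mg

Target volume = 60 mL = 0.06 L.
zinc sulfate heptahydrate: 0.103 mmol/L × 287.6 mg/mmol × 0.06 L = 1.78 mg
monopotassium phosphate: 43.4 mmol/L × 136.1 g/mol × 0.06 L ÷ 1000 = 0.35 g
folic acid: 3.29 mg/L × 0.06 L = 0.20 mg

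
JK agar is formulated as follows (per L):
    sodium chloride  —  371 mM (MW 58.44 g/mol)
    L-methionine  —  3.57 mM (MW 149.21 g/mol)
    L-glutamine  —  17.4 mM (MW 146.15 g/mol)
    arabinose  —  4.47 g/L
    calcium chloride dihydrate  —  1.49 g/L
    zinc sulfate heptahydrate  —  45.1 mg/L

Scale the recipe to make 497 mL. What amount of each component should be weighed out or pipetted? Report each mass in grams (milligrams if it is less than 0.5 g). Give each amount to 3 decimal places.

sodium chloride 10.776 g; L-methionine 264.742 mg; L-glutamine 1.264 g; arabinose 2.222 g; calcium chloride dihydrate 0.741 g; zinc sulfate heptahydrate 22.415 mg

Working volume: 497 mL = 0.497 L.
sodium chloride: 371 mmol/L × 58.44 g/mol × 0.497 L ÷ 1000 = 10.776 g
L-methionine: 3.57 mmol/L × 149.21 mg/mmol × 0.497 L = 264.742 mg
L-glutamine: 17.4 mmol/L × 146.15 g/mol × 0.497 L ÷ 1000 = 1.264 g
arabinose: 4.47 g/L × 0.497 L = 2.222 g
calcium chloride dihydrate: 1.49 g/L × 0.497 L = 0.741 g
zinc sulfate heptahydrate: 45.1 mg/L × 0.497 L = 22.415 mg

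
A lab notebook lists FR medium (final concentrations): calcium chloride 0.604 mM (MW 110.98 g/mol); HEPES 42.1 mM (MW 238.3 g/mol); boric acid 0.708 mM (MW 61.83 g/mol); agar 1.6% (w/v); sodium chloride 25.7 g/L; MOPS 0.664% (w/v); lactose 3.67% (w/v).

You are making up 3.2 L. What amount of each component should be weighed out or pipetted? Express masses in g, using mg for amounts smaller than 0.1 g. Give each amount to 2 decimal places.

calcium chloride 0.21 g; HEPES 32.10 g; boric acid 0.14 g; agar 51.20 g; sodium chloride 82.24 g; MOPS 21.25 g; lactose 117.44 g

Working volume: 3.2 L.
calcium chloride: 0.604 mmol/L × 110.98 g/mol × 3.2 L ÷ 1000 = 0.21 g
HEPES: 42.1 mmol/L × 238.3 g/mol × 3.2 L ÷ 1000 = 32.10 g
boric acid: 0.708 mmol/L × 61.83 g/mol × 3.2 L ÷ 1000 = 0.14 g
agar: 1.6 g per 100 mL × 3200 mL ÷ 100 = 51.20 g
sodium chloride: 25.7 g/L × 3.2 L = 82.24 g
MOPS: 0.664 g per 100 mL × 3200 mL ÷ 100 = 21.25 g
lactose: 3.67% w/v = 36.7 g/L → 36.7 × 3.2 L = 117.44 g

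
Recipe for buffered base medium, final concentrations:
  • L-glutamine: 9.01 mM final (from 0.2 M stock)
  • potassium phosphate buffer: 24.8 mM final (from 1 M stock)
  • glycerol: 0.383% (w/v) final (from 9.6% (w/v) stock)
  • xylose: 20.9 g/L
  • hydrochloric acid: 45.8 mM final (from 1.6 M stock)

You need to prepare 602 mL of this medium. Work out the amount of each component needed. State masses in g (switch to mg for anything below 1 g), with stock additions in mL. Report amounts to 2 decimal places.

L-glutamine 27.12 mL; potassium phosphate buffer 14.93 mL; glycerol 24.02 mL; xylose 12.58 g; hydrochloric acid 17.23 mL

Target volume = 602 mL = 0.602 L.
L-glutamine: V = C2·V2/C1 = 9.01 mM × 602 mL ÷ 200 mM = 27.12 mL
potassium phosphate buffer: C1V1 = C2V2 → 24.8 mM × 602 mL ÷ 1000 mM = 14.93 mL
glycerol: V = C2·V2/C1 = 0.383% ÷ 9.6% × 602 mL = 24.02 mL
xylose: 20.9 g/L × 0.602 L = 12.58 g
hydrochloric acid: dilute stock: 45.8 mM × 602 mL ÷ 1600 mM = 17.23 mL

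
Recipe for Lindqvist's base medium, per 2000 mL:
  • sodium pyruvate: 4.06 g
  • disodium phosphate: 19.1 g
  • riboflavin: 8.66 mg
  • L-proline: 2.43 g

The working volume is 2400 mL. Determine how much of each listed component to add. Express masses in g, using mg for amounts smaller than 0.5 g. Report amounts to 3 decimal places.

sodium pyruvate 4.872 g; disodium phosphate 22.920 g; riboflavin 10.392 mg; L-proline 2.916 g

Scale factor = 2400 mL / 2000 mL = 1.2.
sodium pyruvate: 4.06 g × (2400 mL / 2000 mL) = 4.872 g
disodium phosphate: 19.1 g × (2400 mL / 2000 mL) = 22.920 g
riboflavin: 8.66 mg × (2400 mL / 2000 mL) = 10.392 mg
L-proline: 2.43 g × (2400 mL / 2000 mL) = 2.916 g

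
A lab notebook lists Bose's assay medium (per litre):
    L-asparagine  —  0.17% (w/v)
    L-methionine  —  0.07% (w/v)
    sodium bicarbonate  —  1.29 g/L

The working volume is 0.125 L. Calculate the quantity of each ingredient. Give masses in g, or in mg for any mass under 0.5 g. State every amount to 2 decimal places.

Scale factor relative to 1 L: 0.125.
L-asparagine: 0.17% w/v = 1.7 g/L → 1.7 × 0.125 L = 0.2125 g = 212.50 mg
L-methionine: 0.07 g per 100 mL × 125 mL ÷ 100 = 0.0875 g = 87.50 mg
sodium bicarbonate: 1.29 g/L × 0.125 L = 0.16125 g = 161.25 mg

L-asparagine 212.50 mg; L-methionine 87.50 mg; sodium bicarbonate 161.25 mg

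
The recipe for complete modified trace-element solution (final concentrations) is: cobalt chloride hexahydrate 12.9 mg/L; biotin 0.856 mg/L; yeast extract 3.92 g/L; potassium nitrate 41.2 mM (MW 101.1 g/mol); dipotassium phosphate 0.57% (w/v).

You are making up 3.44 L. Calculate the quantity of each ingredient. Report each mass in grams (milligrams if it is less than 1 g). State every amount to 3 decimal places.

cobalt chloride hexahydrate 44.376 mg; biotin 2.945 mg; yeast extract 13.485 g; potassium nitrate 14.329 g; dipotassium phosphate 19.608 g

Scale factor relative to 1 L: 3.44.
cobalt chloride hexahydrate: 12.9 mg/L × 3.44 L = 44.376 mg
biotin: 0.856 mg/L × 3.44 L = 2.945 mg
yeast extract: 3.92 g/L × 3.44 L = 13.485 g
potassium nitrate: 41.2 mmol/L × 101.1 g/mol × 3.44 L ÷ 1000 = 14.329 g
dipotassium phosphate: 0.57% w/v = 5.7 g/L → 5.7 × 3.44 L = 19.608 g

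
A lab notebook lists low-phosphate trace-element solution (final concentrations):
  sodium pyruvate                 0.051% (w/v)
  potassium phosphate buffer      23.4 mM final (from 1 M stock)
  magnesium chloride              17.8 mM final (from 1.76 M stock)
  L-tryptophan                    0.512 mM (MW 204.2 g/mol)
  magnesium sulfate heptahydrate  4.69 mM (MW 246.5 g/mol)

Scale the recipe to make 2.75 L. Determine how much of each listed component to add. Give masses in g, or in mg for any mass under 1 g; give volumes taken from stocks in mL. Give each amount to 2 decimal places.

sodium pyruvate 1.40 g; potassium phosphate buffer 64.35 mL; magnesium chloride 27.81 mL; L-tryptophan 287.51 mg; magnesium sulfate heptahydrate 3.18 g

Scale factor relative to 1 L: 2.75.
sodium pyruvate: 0.051% w/v = 0.51 g/L → 0.51 × 2.75 L = 1.40 g
potassium phosphate buffer: C1V1 = C2V2 → 23.4 mM × 2750 mL ÷ 1000 mM = 64.35 mL
magnesium chloride: C1V1 = C2V2 → 17.8 mM × 2750 mL ÷ 1760 mM = 27.81 mL
L-tryptophan: 0.512 mmol/L × 204.2 mg/mmol × 2.75 L = 287.51 mg
magnesium sulfate heptahydrate: 4.69 mmol/L × 246.5 g/mol × 2.75 L ÷ 1000 = 3.18 g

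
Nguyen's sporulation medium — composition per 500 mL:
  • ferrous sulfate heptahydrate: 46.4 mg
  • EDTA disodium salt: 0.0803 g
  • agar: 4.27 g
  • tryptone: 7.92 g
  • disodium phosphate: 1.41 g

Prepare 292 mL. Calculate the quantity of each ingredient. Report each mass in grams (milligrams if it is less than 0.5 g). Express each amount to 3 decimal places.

Ratio of target to recipe volume: 292 / 500 = 0.584.
ferrous sulfate heptahydrate: 46.4 mg × (292 mL / 500 mL) = 27.098 mg
EDTA disodium salt: 0.0803 g × (292 mL / 500 mL) = 0.0468952 g = 46.895 mg
agar: 4.27 g × (292 mL / 500 mL) = 2.494 g
tryptone: 7.92 g × (292 mL / 500 mL) = 4.625 g
disodium phosphate: 1.41 g × (292 mL / 500 mL) = 0.823 g

ferrous sulfate heptahydrate 27.098 mg; EDTA disodium salt 46.895 mg; agar 2.494 g; tryptone 4.625 g; disodium phosphate 0.823 g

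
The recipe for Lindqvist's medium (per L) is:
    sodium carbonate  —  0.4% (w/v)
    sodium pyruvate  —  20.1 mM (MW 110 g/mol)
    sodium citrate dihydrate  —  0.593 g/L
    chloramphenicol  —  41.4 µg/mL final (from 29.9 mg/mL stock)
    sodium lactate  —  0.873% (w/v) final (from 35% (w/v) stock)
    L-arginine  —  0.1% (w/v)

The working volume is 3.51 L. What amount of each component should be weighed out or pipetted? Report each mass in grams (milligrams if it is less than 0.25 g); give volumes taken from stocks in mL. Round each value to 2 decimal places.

sodium carbonate 14.04 g; sodium pyruvate 7.76 g; sodium citrate dihydrate 2.08 g; chloramphenicol 4.86 mL; sodium lactate 87.55 mL; L-arginine 3.51 g

Working volume: 3.51 L.
sodium carbonate: 0.4 g per 100 mL × 3510 mL ÷ 100 = 14.04 g
sodium pyruvate: 20.1 mmol/L × 110 g/mol × 3.51 L ÷ 1000 = 7.76 g
sodium citrate dihydrate: 0.593 g/L × 3.51 L = 2.08 g
chloramphenicol: dilute stock: 41.4 µg/mL × 3510 mL ÷ 29900 µg/mL = 4.86 mL
sodium lactate: V = C2·V2/C1 = 0.873% ÷ 35% × 3510 mL = 87.55 mL
L-arginine: 0.1 g per 100 mL × 3510 mL ÷ 100 = 3.51 g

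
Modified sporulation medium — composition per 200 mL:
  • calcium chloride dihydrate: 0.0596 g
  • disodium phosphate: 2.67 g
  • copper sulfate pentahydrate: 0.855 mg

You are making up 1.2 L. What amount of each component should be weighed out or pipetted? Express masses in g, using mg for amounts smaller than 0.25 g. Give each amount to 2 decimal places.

calcium chloride dihydrate 0.36 g; disodium phosphate 16.02 g; copper sulfate pentahydrate 5.13 mg

Scale factor = 1200 mL / 200 mL = 6.
calcium chloride dihydrate: 0.0596 g × (1200 mL / 200 mL) = 0.36 g
disodium phosphate: 2.67 g × (1200 mL / 200 mL) = 16.02 g
copper sulfate pentahydrate: 0.855 mg × (1200 mL / 200 mL) = 5.13 mg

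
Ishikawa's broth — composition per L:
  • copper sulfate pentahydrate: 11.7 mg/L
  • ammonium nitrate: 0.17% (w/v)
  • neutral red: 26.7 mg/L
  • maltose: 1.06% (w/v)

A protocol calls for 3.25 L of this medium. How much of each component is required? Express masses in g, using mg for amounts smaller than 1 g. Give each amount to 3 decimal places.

Scale factor relative to 1 L: 3.25.
copper sulfate pentahydrate: 11.7 mg/L × 3.25 L = 38.025 mg
ammonium nitrate: 0.17 g per 100 mL × 3250 mL ÷ 100 = 5.525 g
neutral red: 26.7 mg/L × 3.25 L = 86.775 mg
maltose: 1.06% w/v = 10.6 g/L → 10.6 × 3.25 L = 34.450 g

copper sulfate pentahydrate 38.025 mg; ammonium nitrate 5.525 g; neutral red 86.775 mg; maltose 34.450 g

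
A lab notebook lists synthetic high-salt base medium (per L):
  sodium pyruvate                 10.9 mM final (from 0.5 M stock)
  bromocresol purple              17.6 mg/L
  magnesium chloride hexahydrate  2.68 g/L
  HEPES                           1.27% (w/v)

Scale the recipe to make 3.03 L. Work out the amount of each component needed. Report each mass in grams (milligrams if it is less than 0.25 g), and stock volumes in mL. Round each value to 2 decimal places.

Scale factor relative to 1 L: 3.03.
sodium pyruvate: V = C2·V2/C1 = 10.9 mM × 3030 mL ÷ 500 mM = 66.05 mL
bromocresol purple: 17.6 mg/L × 3.03 L = 53.33 mg
magnesium chloride hexahydrate: 2.68 g/L × 3.03 L = 8.12 g
HEPES: 1.27% w/v = 12.7 g/L → 12.7 × 3.03 L = 38.48 g

sodium pyruvate 66.05 mL; bromocresol purple 53.33 mg; magnesium chloride hexahydrate 8.12 g; HEPES 38.48 g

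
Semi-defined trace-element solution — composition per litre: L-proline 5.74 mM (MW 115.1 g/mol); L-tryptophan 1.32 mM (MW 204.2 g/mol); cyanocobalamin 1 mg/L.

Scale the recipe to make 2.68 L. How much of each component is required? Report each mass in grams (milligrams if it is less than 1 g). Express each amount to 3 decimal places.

L-proline 1.771 g; L-tryptophan 722.378 mg; cyanocobalamin 2.680 mg

Scale factor relative to 1 L: 2.68.
L-proline: 5.74 mmol/L × 115.1 g/mol × 2.68 L ÷ 1000 = 1.771 g
L-tryptophan: 1.32 mmol/L × 204.2 mg/mmol × 2.68 L = 722.378 mg
cyanocobalamin: 1 mg/L × 2.68 L = 2.680 mg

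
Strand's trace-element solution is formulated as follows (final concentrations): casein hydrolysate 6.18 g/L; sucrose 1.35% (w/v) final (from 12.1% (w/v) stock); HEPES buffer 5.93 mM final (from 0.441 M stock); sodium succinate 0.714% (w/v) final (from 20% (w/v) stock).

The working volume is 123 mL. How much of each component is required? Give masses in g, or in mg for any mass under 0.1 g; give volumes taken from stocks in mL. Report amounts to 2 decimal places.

casein hydrolysate 0.76 g; sucrose 13.72 mL; HEPES buffer 1.65 mL; sodium succinate 4.39 mL

Scale factor relative to 1 L: 0.123.
casein hydrolysate: 6.18 g/L × 0.123 L = 0.76 g
sucrose: dilute stock: 1.35% ÷ 12.1% × 123 mL = 13.72 mL
HEPES buffer: V = C2·V2/C1 = 5.93 mM × 123 mL ÷ 441 mM = 1.65 mL
sodium succinate: dilute stock: 0.714% ÷ 20% × 123 mL = 4.39 mL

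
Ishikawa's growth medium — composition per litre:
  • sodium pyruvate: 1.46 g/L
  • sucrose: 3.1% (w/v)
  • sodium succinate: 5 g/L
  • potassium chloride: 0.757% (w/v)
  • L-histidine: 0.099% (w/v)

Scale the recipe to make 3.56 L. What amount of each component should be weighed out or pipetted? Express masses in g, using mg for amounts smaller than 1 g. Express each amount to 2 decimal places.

sodium pyruvate 5.20 g; sucrose 110.36 g; sodium succinate 17.80 g; potassium chloride 26.95 g; L-histidine 3.52 g

Working volume: 3.56 L.
sodium pyruvate: 1.46 g/L × 3.56 L = 5.20 g
sucrose: 3.1 g per 100 mL × 3560 mL ÷ 100 = 110.36 g
sodium succinate: 5 g/L × 3.56 L = 17.80 g
potassium chloride: 0.757% w/v = 7.57 g/L → 7.57 × 3.56 L = 26.95 g
L-histidine: 0.099 g per 100 mL × 3560 mL ÷ 100 = 3.52 g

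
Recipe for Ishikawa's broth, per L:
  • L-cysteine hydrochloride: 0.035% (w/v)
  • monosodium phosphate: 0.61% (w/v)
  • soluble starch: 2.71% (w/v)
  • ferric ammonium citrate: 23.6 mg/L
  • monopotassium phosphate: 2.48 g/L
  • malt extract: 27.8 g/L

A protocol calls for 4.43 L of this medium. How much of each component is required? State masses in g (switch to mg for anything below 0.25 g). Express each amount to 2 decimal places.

Scale factor relative to 1 L: 4.43.
L-cysteine hydrochloride: 0.035 g per 100 mL × 4430 mL ÷ 100 = 1.55 g
monosodium phosphate: 0.61% w/v = 6.1 g/L → 6.1 × 4.43 L = 27.02 g
soluble starch: 2.71% w/v = 27.1 g/L → 27.1 × 4.43 L = 120.05 g
ferric ammonium citrate: 23.6 mg/L × 4.43 L = 104.55 mg
monopotassium phosphate: 2.48 g/L × 4.43 L = 10.99 g
malt extract: 27.8 g/L × 4.43 L = 123.15 g

L-cysteine hydrochloride 1.55 g; monosodium phosphate 27.02 g; soluble starch 120.05 g; ferric ammonium citrate 104.55 mg; monopotassium phosphate 10.99 g; malt extract 123.15 g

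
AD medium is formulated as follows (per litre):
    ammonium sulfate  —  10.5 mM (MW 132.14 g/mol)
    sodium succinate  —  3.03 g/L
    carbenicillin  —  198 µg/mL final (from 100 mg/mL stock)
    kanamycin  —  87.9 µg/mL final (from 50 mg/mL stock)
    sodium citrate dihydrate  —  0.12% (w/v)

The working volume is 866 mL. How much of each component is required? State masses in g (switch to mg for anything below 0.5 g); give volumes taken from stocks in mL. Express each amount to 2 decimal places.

Working volume: 866 mL = 0.866 L.
ammonium sulfate: 10.5 mmol/L × 132.14 g/mol × 0.866 L ÷ 1000 = 1.20 g
sodium succinate: 3.03 g/L × 0.866 L = 2.62 g
carbenicillin: C1V1 = C2V2 → 198 µg/mL × 866 mL ÷ 100000 µg/mL = 1.71 mL
kanamycin: dilute stock: 87.9 µg/mL × 866 mL ÷ 50000 µg/mL = 1.52 mL
sodium citrate dihydrate: 0.12 g per 100 mL × 866 mL ÷ 100 = 1.04 g

ammonium sulfate 1.20 g; sodium succinate 2.62 g; carbenicillin 1.71 mL; kanamycin 1.52 mL; sodium citrate dihydrate 1.04 g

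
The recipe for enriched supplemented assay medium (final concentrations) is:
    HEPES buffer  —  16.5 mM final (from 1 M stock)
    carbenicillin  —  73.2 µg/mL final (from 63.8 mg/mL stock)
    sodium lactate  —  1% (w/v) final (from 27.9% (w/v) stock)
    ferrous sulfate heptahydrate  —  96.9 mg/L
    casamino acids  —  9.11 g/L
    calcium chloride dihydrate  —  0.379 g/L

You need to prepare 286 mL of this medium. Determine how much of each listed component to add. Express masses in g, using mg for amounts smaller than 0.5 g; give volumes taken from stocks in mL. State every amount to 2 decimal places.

HEPES buffer 4.72 mL; carbenicillin 0.33 mL; sodium lactate 10.25 mL; ferrous sulfate heptahydrate 27.71 mg; casamino acids 2.61 g; calcium chloride dihydrate 108.39 mg

Working volume: 286 mL = 0.286 L.
HEPES buffer: dilute stock: 16.5 mM × 286 mL ÷ 1000 mM = 4.72 mL
carbenicillin: V = C2·V2/C1 = 73.2 µg/mL × 286 mL ÷ 63800 µg/mL = 0.33 mL
sodium lactate: V = C2·V2/C1 = 1% ÷ 27.9% × 286 mL = 10.25 mL
ferrous sulfate heptahydrate: 96.9 mg/L × 0.286 L = 27.71 mg
casamino acids: 9.11 g/L × 0.286 L = 2.61 g
calcium chloride dihydrate: 0.379 g/L × 0.286 L = 0.108394 g = 108.39 mg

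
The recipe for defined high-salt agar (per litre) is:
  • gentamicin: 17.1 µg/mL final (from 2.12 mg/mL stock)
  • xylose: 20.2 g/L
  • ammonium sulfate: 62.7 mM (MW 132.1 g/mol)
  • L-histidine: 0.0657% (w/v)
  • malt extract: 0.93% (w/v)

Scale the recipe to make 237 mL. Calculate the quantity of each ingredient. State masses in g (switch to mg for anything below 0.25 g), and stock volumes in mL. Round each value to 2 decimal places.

Working volume: 237 mL = 0.237 L.
gentamicin: V = C2·V2/C1 = 17.1 µg/mL × 237 mL ÷ 2120 µg/mL = 1.91 mL
xylose: 20.2 g/L × 0.237 L = 4.79 g
ammonium sulfate: 62.7 mmol/L × 132.1 g/mol × 0.237 L ÷ 1000 = 1.96 g
L-histidine: 0.0657% w/v = 0.657 g/L → 0.657 × 0.237 L = 0.155709 g = 155.71 mg
malt extract: 0.93 g per 100 mL × 237 mL ÷ 100 = 2.20 g

gentamicin 1.91 mL; xylose 4.79 g; ammonium sulfate 1.96 g; L-histidine 155.71 mg; malt extract 2.20 g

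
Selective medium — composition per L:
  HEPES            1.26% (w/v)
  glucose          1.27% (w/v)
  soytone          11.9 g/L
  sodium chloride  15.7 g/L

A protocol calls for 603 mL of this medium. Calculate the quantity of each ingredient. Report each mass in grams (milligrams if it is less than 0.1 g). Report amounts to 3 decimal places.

HEPES 7.598 g; glucose 7.658 g; soytone 7.176 g; sodium chloride 9.467 g

Scale factor relative to 1 L: 0.603.
HEPES: 1.26 g per 100 mL × 603 mL ÷ 100 = 7.598 g
glucose: 1.27% w/v = 12.7 g/L → 12.7 × 0.603 L = 7.658 g
soytone: 11.9 g/L × 0.603 L = 7.176 g
sodium chloride: 15.7 g/L × 0.603 L = 9.467 g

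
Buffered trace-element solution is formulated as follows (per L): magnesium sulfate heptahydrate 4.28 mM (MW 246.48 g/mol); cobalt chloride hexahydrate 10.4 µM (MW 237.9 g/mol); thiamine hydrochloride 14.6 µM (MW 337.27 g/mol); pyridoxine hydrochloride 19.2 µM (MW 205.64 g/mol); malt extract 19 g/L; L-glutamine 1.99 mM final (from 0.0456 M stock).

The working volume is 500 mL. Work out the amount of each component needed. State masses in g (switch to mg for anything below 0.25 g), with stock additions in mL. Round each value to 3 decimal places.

Scale factor relative to 1 L: 0.5.
magnesium sulfate heptahydrate: 4.28 mmol/L × 246.48 g/mol × 0.5 L ÷ 1000 = 0.527 g
cobalt chloride hexahydrate: 10.4 µmol/L × 237.9 g/mol × 0.5 L ÷ 1000 = 1.237 mg
thiamine hydrochloride: 14.6 µmol/L × 337.27 g/mol × 0.5 L ÷ 1000 = 2.462 mg
pyridoxine hydrochloride: 19.2 µmol/L × 205.64 g/mol × 0.5 L ÷ 1000 = 1.974 mg
malt extract: 19 g/L × 0.5 L = 9.500 g
L-glutamine: dilute stock: 1.99 mM × 500 mL ÷ 45.6 mM = 21.820 mL

magnesium sulfate heptahydrate 0.527 g; cobalt chloride hexahydrate 1.237 mg; thiamine hydrochloride 2.462 mg; pyridoxine hydrochloride 1.974 mg; malt extract 9.500 g; L-glutamine 21.820 mL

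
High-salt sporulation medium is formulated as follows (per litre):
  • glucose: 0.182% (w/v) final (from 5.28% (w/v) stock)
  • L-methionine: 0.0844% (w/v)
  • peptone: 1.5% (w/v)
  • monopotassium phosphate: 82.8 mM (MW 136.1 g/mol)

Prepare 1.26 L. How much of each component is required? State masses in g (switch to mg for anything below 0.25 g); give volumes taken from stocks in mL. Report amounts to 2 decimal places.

Scale factor relative to 1 L: 1.26.
glucose: C1V1 = C2V2 → 0.182% ÷ 5.28% × 1260 mL = 43.43 mL
L-methionine: 0.0844 g per 100 mL × 1260 mL ÷ 100 = 1.06 g
peptone: 1.5 g per 100 mL × 1260 mL ÷ 100 = 18.90 g
monopotassium phosphate: 82.8 mmol/L × 136.1 g/mol × 1.26 L ÷ 1000 = 14.20 g

glucose 43.43 mL; L-methionine 1.06 g; peptone 18.90 g; monopotassium phosphate 14.20 g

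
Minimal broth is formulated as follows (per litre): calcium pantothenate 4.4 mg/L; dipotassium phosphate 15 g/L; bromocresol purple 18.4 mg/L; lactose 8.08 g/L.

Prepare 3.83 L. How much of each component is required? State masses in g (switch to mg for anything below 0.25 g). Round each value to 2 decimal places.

Scale factor relative to 1 L: 3.83.
calcium pantothenate: 4.4 mg/L × 3.83 L = 16.85 mg
dipotassium phosphate: 15 g/L × 3.83 L = 57.45 g
bromocresol purple: 18.4 mg/L × 3.83 L = 70.47 mg
lactose: 8.08 g/L × 3.83 L = 30.95 g

calcium pantothenate 16.85 mg; dipotassium phosphate 57.45 g; bromocresol purple 70.47 mg; lactose 30.95 g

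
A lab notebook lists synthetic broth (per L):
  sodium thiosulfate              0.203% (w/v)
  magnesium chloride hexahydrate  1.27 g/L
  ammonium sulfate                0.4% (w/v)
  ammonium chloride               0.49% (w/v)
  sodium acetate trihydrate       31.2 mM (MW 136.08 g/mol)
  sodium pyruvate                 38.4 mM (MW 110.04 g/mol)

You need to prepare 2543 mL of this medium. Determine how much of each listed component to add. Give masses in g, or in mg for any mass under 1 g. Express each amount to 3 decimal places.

sodium thiosulfate 5.162 g; magnesium chloride hexahydrate 3.230 g; ammonium sulfate 10.172 g; ammonium chloride 12.461 g; sodium acetate trihydrate 10.797 g; sodium pyruvate 10.746 g

Working volume: 2543 mL = 2.543 L.
sodium thiosulfate: 0.203 g per 100 mL × 2543 mL ÷ 100 = 5.162 g
magnesium chloride hexahydrate: 1.27 g/L × 2.543 L = 3.230 g
ammonium sulfate: 0.4% w/v = 4 g/L → 4 × 2.543 L = 10.172 g
ammonium chloride: 0.49% w/v = 4.9 g/L → 4.9 × 2.543 L = 12.461 g
sodium acetate trihydrate: 31.2 mmol/L × 136.08 g/mol × 2.543 L ÷ 1000 = 10.797 g
sodium pyruvate: 38.4 mmol/L × 110.04 g/mol × 2.543 L ÷ 1000 = 10.746 g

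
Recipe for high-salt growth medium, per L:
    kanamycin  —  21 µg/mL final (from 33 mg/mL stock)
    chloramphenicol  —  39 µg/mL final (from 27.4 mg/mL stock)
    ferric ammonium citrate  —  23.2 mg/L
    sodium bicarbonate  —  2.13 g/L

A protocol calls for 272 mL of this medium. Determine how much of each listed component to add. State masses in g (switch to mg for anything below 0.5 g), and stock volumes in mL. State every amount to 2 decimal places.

kanamycin 0.17 mL; chloramphenicol 0.39 mL; ferric ammonium citrate 6.31 mg; sodium bicarbonate 0.58 g

Scale factor relative to 1 L: 0.272.
kanamycin: C1V1 = C2V2 → 21 µg/mL × 272 mL ÷ 33000 µg/mL = 0.17 mL
chloramphenicol: V = C2·V2/C1 = 39 µg/mL × 272 mL ÷ 27400 µg/mL = 0.39 mL
ferric ammonium citrate: 23.2 mg/L × 0.272 L = 6.31 mg
sodium bicarbonate: 2.13 g/L × 0.272 L = 0.58 g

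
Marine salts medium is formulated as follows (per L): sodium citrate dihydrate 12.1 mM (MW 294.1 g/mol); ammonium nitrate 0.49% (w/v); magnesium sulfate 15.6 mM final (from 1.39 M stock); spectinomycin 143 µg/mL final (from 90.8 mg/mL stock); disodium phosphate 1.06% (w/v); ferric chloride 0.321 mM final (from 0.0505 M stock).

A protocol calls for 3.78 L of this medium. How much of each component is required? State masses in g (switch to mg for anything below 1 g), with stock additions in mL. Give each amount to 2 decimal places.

Scale factor relative to 1 L: 3.78.
sodium citrate dihydrate: 12.1 mmol/L × 294.1 g/mol × 3.78 L ÷ 1000 = 13.45 g
ammonium nitrate: 0.49 g per 100 mL × 3780 mL ÷ 100 = 18.52 g
magnesium sulfate: C1V1 = C2V2 → 15.6 mM × 3780 mL ÷ 1390 mM = 42.42 mL
spectinomycin: V = C2·V2/C1 = 143 µg/mL × 3780 mL ÷ 90800 µg/mL = 5.95 mL
disodium phosphate: 1.06% w/v = 10.6 g/L → 10.6 × 3.78 L = 40.07 g
ferric chloride: V = C2·V2/C1 = 0.321 mM × 3780 mL ÷ 50.5 mM = 24.03 mL

sodium citrate dihydrate 13.45 g; ammonium nitrate 18.52 g; magnesium sulfate 42.42 mL; spectinomycin 5.95 mL; disodium phosphate 40.07 g; ferric chloride 24.03 mL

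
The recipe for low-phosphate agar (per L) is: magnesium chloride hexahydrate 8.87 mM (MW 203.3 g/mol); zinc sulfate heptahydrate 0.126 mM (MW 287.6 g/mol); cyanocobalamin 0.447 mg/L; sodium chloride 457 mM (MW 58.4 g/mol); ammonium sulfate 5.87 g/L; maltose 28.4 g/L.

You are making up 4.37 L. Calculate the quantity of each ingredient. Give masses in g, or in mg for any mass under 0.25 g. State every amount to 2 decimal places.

magnesium chloride hexahydrate 7.88 g; zinc sulfate heptahydrate 158.36 mg; cyanocobalamin 1.95 mg; sodium chloride 116.63 g; ammonium sulfate 25.65 g; maltose 124.11 g

Scale factor relative to 1 L: 4.37.
magnesium chloride hexahydrate: 8.87 mmol/L × 203.3 g/mol × 4.37 L ÷ 1000 = 7.88 g
zinc sulfate heptahydrate: 0.126 mmol/L × 287.6 mg/mmol × 4.37 L = 158.36 mg
cyanocobalamin: 0.447 mg/L × 4.37 L = 1.95 mg
sodium chloride: 457 mmol/L × 58.4 g/mol × 4.37 L ÷ 1000 = 116.63 g
ammonium sulfate: 5.87 g/L × 4.37 L = 25.65 g
maltose: 28.4 g/L × 4.37 L = 124.11 g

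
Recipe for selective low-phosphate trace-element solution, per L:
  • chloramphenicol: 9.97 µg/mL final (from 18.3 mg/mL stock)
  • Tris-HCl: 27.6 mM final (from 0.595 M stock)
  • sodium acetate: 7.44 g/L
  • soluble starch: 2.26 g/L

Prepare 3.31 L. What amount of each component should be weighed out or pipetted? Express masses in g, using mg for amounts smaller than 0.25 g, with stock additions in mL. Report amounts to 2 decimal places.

chloramphenicol 1.80 mL; Tris-HCl 153.54 mL; sodium acetate 24.63 g; soluble starch 7.48 g

Working volume: 3.31 L.
chloramphenicol: dilute stock: 9.97 µg/mL × 3310 mL ÷ 18300 µg/mL = 1.80 mL
Tris-HCl: dilute stock: 27.6 mM × 3310 mL ÷ 595 mM = 153.54 mL
sodium acetate: 7.44 g/L × 3.31 L = 24.63 g
soluble starch: 2.26 g/L × 3.31 L = 7.48 g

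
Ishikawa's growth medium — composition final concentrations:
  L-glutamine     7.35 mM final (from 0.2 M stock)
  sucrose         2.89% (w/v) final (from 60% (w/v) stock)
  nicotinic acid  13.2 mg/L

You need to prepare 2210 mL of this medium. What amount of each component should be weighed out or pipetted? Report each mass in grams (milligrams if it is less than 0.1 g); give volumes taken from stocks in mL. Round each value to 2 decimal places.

L-glutamine 81.22 mL; sucrose 106.45 mL; nicotinic acid 29.17 mg

Target volume = 2210 mL = 2.21 L.
L-glutamine: dilute stock: 7.35 mM × 2210 mL ÷ 200 mM = 81.22 mL
sucrose: C1V1 = C2V2 → 2.89% ÷ 60% × 2210 mL = 106.45 mL
nicotinic acid: 13.2 mg/L × 2.21 L = 29.17 mg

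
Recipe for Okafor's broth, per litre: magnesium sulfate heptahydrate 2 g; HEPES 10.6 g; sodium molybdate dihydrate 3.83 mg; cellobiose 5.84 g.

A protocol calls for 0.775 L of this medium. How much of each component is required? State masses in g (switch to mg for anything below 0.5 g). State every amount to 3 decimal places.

Ratio of target to recipe volume: 775 / 1000 = 0.775.
magnesium sulfate heptahydrate: 2 g × (775 mL / 1000 mL) = 1.550 g
HEPES: 10.6 g × (775 mL / 1000 mL) = 8.215 g
sodium molybdate dihydrate: 3.83 mg × (775 mL / 1000 mL) = 2.968 mg
cellobiose: 5.84 g × (775 mL / 1000 mL) = 4.526 g

magnesium sulfate heptahydrate 1.550 g; HEPES 8.215 g; sodium molybdate dihydrate 2.968 mg; cellobiose 4.526 g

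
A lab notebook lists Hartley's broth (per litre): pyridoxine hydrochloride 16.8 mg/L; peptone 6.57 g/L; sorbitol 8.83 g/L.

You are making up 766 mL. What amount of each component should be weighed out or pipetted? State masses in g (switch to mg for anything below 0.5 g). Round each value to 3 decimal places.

Target volume = 766 mL = 0.766 L.
pyridoxine hydrochloride: 16.8 mg/L × 0.766 L = 12.869 mg
peptone: 6.57 g/L × 0.766 L = 5.033 g
sorbitol: 8.83 g/L × 0.766 L = 6.764 g

pyridoxine hydrochloride 12.869 mg; peptone 5.033 g; sorbitol 6.764 g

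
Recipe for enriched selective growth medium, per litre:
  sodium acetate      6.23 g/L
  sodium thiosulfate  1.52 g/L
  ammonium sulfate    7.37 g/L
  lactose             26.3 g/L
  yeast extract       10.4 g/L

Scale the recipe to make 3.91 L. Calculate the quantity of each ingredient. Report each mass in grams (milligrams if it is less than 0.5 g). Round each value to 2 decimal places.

sodium acetate 24.36 g; sodium thiosulfate 5.94 g; ammonium sulfate 28.82 g; lactose 102.83 g; yeast extract 40.66 g

Working volume: 3.91 L.
sodium acetate: 6.23 g/L × 3.91 L = 24.36 g
sodium thiosulfate: 1.52 g/L × 3.91 L = 5.94 g
ammonium sulfate: 7.37 g/L × 3.91 L = 28.82 g
lactose: 26.3 g/L × 3.91 L = 102.83 g
yeast extract: 10.4 g/L × 3.91 L = 40.66 g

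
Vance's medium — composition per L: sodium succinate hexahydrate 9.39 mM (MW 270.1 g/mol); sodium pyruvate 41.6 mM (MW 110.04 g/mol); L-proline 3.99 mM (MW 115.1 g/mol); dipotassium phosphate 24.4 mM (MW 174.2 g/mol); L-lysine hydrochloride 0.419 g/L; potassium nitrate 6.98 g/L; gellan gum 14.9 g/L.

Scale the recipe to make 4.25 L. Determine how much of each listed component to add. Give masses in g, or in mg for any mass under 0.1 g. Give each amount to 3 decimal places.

sodium succinate hexahydrate 10.779 g; sodium pyruvate 19.455 g; L-proline 1.952 g; dipotassium phosphate 18.065 g; L-lysine hydrochloride 1.781 g; potassium nitrate 29.665 g; gellan gum 63.325 g

Scale factor relative to 1 L: 4.25.
sodium succinate hexahydrate: 9.39 mmol/L × 270.1 g/mol × 4.25 L ÷ 1000 = 10.779 g
sodium pyruvate: 41.6 mmol/L × 110.04 g/mol × 4.25 L ÷ 1000 = 19.455 g
L-proline: 3.99 mmol/L × 115.1 g/mol × 4.25 L ÷ 1000 = 1.952 g
dipotassium phosphate: 24.4 mmol/L × 174.2 g/mol × 4.25 L ÷ 1000 = 18.065 g
L-lysine hydrochloride: 0.419 g/L × 4.25 L = 1.781 g
potassium nitrate: 6.98 g/L × 4.25 L = 29.665 g
gellan gum: 14.9 g/L × 4.25 L = 63.325 g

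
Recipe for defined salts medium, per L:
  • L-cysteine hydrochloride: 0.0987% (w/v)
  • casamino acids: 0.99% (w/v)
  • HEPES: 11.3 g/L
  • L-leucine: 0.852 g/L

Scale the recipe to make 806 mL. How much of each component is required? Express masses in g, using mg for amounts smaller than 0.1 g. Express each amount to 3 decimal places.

Scale factor relative to 1 L: 0.806.
L-cysteine hydrochloride: 0.0987% w/v = 0.987 g/L → 0.987 × 0.806 L = 0.796 g
casamino acids: 0.99% w/v = 9.9 g/L → 9.9 × 0.806 L = 7.979 g
HEPES: 11.3 g/L × 0.806 L = 9.108 g
L-leucine: 0.852 g/L × 0.806 L = 0.687 g

L-cysteine hydrochloride 0.796 g; casamino acids 7.979 g; HEPES 9.108 g; L-leucine 0.687 g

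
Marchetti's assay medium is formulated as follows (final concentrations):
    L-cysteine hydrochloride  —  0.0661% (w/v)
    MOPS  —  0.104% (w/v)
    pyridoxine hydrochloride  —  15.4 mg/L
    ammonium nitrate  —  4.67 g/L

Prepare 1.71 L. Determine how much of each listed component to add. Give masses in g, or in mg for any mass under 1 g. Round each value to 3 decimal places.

Working volume: 1.71 L.
L-cysteine hydrochloride: 0.0661 g per 100 mL × 1710 mL ÷ 100 = 1.130 g
MOPS: 0.104 g per 100 mL × 1710 mL ÷ 100 = 1.778 g
pyridoxine hydrochloride: 15.4 mg/L × 1.71 L = 26.334 mg
ammonium nitrate: 4.67 g/L × 1.71 L = 7.986 g

L-cysteine hydrochloride 1.130 g; MOPS 1.778 g; pyridoxine hydrochloride 26.334 mg; ammonium nitrate 7.986 g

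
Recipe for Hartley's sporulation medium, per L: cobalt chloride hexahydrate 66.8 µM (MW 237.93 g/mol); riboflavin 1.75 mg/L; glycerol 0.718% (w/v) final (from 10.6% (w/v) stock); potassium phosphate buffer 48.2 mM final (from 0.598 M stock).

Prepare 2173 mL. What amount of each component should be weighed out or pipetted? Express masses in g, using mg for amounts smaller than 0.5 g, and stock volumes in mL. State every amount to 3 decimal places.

cobalt chloride hexahydrate 34.537 mg; riboflavin 3.803 mg; glycerol 147.190 mL; potassium phosphate buffer 175.148 mL

Target volume = 2173 mL = 2.173 L.
cobalt chloride hexahydrate: 66.8 µmol/L × 237.93 g/mol × 2.173 L ÷ 1000 = 34.537 mg
riboflavin: 1.75 mg/L × 2.173 L = 3.803 mg
glycerol: dilute stock: 0.718% ÷ 10.6% × 2173 mL = 147.190 mL
potassium phosphate buffer: C1V1 = C2V2 → 48.2 mM × 2173 mL ÷ 598 mM = 175.148 mL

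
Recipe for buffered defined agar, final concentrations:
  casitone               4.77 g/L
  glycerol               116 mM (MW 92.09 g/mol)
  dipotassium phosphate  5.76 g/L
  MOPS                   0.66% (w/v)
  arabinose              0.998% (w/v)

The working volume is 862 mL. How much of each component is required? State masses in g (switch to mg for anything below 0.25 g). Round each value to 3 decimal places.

Scale factor relative to 1 L: 0.862.
casitone: 4.77 g/L × 0.862 L = 4.112 g
glycerol: 116 mmol/L × 92.09 g/mol × 0.862 L ÷ 1000 = 9.208 g
dipotassium phosphate: 5.76 g/L × 0.862 L = 4.965 g
MOPS: 0.66% w/v = 6.6 g/L → 6.6 × 0.862 L = 5.689 g
arabinose: 0.998% w/v = 9.98 g/L → 9.98 × 0.862 L = 8.603 g

casitone 4.112 g; glycerol 9.208 g; dipotassium phosphate 4.965 g; MOPS 5.689 g; arabinose 8.603 g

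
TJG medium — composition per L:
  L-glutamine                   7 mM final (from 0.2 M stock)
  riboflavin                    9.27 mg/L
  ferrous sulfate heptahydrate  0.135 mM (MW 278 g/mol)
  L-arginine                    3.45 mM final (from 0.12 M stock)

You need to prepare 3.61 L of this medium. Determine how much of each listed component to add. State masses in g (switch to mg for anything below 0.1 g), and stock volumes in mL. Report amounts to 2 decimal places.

L-glutamine 126.35 mL; riboflavin 33.46 mg; ferrous sulfate heptahydrate 0.14 g; L-arginine 103.79 mL

Scale factor relative to 1 L: 3.61.
L-glutamine: V = C2·V2/C1 = 7 mM × 3610 mL ÷ 200 mM = 126.35 mL
riboflavin: 9.27 mg/L × 3.61 L = 33.46 mg
ferrous sulfate heptahydrate: 0.135 mmol/L × 278 g/mol × 3.61 L ÷ 1000 = 0.14 g
L-arginine: C1V1 = C2V2 → 3.45 mM × 3610 mL ÷ 120 mM = 103.79 mL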